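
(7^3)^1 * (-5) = -1715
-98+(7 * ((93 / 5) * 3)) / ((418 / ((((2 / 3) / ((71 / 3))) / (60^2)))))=-2908443783 / 29678000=-98.00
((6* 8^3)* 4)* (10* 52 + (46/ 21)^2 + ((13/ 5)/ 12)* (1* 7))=4753507328/ 735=6467356.91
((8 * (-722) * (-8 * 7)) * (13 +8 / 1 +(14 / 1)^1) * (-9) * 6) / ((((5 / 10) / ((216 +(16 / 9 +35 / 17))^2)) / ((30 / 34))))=-256151035353920000 / 4913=-52137397792371.26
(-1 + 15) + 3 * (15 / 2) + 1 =75 / 2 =37.50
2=2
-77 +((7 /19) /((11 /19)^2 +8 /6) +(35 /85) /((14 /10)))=-2349545 /30719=-76.49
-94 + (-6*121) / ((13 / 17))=-13564 / 13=-1043.38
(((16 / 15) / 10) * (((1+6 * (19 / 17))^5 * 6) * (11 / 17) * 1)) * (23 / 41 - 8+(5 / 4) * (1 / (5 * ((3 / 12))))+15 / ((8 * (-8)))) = -7431219876065271 / 98964032900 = -75090.11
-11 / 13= -0.85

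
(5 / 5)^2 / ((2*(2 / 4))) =1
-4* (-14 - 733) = 2988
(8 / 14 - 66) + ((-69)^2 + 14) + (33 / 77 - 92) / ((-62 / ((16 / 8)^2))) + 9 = 1025212 / 217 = 4724.48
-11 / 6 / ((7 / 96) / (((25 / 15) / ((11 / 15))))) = -400 / 7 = -57.14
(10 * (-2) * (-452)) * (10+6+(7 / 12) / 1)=449740 / 3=149913.33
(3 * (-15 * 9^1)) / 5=-81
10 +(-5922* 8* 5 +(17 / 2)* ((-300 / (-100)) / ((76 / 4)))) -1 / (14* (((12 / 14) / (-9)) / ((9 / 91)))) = -1638183125 / 6916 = -236868.58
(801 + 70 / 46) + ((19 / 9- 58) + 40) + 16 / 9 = 163201 / 207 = 788.41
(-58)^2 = 3364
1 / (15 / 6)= 2 / 5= 0.40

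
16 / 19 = 0.84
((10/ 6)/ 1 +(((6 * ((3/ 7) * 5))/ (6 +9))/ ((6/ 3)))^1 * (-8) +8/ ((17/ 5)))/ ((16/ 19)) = 4009/ 5712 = 0.70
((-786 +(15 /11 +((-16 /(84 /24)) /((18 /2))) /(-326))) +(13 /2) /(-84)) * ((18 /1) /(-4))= 709122431 /200816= 3531.20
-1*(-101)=101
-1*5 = -5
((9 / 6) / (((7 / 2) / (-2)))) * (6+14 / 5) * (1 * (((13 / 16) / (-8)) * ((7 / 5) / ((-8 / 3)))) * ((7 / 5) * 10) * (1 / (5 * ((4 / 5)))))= -9009 / 6400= -1.41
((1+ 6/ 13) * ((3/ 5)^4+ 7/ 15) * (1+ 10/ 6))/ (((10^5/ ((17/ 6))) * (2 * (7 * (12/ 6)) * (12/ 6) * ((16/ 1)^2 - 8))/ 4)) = 13889/ 732375000000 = 0.00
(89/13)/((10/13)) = 89/10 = 8.90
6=6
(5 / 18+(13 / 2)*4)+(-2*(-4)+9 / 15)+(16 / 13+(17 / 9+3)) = 15989 / 390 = 41.00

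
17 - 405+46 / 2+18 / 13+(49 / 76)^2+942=43460957 / 75088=578.80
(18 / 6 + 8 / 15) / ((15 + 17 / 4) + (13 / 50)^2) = 13250 / 72441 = 0.18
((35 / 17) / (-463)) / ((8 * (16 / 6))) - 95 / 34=-2.79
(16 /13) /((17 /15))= 240 /221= 1.09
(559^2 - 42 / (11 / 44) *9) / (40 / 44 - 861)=-3420659 / 9461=-361.55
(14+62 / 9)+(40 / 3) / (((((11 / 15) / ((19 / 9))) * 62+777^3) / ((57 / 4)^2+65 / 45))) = 50268497216443 / 2406469941774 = 20.89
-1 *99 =-99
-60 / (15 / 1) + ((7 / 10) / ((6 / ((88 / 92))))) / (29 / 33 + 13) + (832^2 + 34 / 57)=692220.60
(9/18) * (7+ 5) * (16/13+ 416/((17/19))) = 618144/221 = 2797.03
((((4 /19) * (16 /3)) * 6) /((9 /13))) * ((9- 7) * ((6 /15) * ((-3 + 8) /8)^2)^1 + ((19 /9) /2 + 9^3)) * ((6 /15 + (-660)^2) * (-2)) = -47645936903968 /7695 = -6191804665.88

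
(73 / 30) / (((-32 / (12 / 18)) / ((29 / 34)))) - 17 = -17.04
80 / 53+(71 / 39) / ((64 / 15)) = 85375 / 44096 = 1.94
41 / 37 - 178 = -6545 / 37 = -176.89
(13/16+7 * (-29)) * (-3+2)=3235/16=202.19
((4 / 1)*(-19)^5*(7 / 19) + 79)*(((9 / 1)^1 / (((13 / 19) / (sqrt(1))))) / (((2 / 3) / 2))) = -1871890317 / 13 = -143991562.85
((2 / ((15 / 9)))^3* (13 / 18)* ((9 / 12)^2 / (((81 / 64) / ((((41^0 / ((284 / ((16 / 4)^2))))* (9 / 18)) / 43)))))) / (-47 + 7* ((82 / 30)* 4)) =416 / 33811975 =0.00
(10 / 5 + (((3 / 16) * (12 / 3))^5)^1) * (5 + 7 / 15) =93931 / 7680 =12.23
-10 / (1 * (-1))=10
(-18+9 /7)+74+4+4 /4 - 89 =-187 /7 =-26.71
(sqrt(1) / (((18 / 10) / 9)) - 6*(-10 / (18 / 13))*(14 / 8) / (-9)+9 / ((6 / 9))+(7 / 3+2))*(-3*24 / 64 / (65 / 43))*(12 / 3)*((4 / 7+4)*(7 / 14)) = -133816 / 1365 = -98.03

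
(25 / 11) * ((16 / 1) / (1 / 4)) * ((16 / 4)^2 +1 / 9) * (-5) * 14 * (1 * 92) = -1494080000 / 99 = -15091717.17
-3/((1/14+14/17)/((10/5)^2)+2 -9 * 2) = 2856/15019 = 0.19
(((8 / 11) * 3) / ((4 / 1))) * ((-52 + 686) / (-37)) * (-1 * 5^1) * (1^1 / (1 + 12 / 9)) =57060 / 2849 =20.03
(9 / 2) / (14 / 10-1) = 45 / 4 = 11.25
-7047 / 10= -704.70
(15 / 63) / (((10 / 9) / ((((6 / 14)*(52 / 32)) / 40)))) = 117 / 31360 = 0.00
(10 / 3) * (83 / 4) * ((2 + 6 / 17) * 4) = 33200 / 51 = 650.98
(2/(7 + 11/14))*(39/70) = 78/545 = 0.14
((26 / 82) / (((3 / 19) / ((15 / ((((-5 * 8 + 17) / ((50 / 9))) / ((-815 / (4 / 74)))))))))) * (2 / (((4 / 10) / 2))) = 9310356250 / 8487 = 1097013.82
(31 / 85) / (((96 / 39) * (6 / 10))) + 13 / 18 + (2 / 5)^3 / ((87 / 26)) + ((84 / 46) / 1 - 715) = -290717022137 / 408204000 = -712.19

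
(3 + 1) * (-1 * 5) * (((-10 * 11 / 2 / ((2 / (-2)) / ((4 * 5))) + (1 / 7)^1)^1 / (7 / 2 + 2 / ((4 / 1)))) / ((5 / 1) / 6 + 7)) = -702.22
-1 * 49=-49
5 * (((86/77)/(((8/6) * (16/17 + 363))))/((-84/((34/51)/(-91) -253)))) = 252454505/7283187912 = 0.03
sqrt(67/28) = sqrt(469)/14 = 1.55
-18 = -18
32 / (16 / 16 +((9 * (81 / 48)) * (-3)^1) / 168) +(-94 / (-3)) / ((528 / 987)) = 17666747 / 172392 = 102.48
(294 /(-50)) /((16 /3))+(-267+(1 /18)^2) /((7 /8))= -69455647 /226800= -306.24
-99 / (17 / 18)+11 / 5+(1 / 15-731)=-212557 / 255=-833.56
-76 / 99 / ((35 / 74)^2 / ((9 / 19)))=-21904 / 13475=-1.63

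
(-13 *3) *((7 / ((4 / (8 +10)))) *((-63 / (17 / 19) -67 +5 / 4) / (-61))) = -2742.21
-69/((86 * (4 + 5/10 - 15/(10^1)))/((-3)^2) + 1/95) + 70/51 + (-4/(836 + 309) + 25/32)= -3906490169/15272394720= -0.26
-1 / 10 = -0.10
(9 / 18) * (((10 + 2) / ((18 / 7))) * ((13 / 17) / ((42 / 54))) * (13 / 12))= 169 / 68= 2.49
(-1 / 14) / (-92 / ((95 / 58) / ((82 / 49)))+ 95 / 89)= 59185 / 76999806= 0.00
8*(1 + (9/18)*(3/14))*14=124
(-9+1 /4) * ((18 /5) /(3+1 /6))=-189 /19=-9.95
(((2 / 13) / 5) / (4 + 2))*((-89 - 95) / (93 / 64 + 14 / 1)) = -0.06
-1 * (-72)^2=-5184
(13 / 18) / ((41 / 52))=338 / 369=0.92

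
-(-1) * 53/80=53/80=0.66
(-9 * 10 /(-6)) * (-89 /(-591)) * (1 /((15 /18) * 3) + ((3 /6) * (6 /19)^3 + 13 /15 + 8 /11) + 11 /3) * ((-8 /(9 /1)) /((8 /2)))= -1143494428 /401313231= -2.85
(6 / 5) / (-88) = -3 / 220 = -0.01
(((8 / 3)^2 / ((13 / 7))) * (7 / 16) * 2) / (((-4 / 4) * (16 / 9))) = -49 / 26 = -1.88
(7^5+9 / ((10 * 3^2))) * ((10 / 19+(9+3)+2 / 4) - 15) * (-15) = 37815975 / 76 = 497578.62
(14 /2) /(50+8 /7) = 49 /358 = 0.14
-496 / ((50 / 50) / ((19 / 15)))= -9424 / 15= -628.27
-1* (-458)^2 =-209764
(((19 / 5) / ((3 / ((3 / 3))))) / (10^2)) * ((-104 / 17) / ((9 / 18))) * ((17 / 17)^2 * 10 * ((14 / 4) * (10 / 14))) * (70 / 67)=-13832 / 3417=-4.05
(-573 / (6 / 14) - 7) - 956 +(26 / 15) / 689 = -1828498 / 795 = -2300.00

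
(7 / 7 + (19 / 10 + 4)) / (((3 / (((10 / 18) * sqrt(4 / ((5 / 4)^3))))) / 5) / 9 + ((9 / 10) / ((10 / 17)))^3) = 2745875700000 / 1424518061881 - 28750000000 * sqrt(5) / 1424518061881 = 1.88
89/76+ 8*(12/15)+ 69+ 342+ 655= 407957/380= 1073.57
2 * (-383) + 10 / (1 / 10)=-666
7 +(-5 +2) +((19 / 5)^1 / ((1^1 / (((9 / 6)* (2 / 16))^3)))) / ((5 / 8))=51713 / 12800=4.04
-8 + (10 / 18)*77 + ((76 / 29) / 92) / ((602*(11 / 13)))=1382483785 / 39751866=34.78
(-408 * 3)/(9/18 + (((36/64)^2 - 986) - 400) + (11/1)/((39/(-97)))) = 12220416/14102825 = 0.87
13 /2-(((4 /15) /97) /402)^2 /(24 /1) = 1667833576987 /256589781075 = 6.50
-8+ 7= -1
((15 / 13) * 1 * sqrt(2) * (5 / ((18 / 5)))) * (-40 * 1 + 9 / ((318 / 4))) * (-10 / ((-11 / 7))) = -9248750 * sqrt(2) / 22737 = -575.26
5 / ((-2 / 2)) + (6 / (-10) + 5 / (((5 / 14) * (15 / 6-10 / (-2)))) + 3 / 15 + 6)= 37 / 15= 2.47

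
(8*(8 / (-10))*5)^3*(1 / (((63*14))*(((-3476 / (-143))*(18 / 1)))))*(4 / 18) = -53248 / 2821959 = -0.02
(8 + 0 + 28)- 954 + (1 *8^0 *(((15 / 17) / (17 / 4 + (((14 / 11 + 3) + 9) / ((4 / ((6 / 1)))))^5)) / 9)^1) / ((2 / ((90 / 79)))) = -2484276032664854562 / 2706183042171209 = -918.00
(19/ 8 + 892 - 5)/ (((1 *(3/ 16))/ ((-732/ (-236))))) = 868030/ 59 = 14712.37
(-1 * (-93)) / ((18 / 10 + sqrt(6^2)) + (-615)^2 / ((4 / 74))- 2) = 930 / 69971683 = 0.00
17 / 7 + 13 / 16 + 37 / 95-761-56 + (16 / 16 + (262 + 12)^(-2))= -812.37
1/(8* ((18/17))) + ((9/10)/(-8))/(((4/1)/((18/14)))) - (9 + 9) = -361229/20160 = -17.92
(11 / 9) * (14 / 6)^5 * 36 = 739508 / 243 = 3043.24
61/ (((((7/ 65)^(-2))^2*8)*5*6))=0.00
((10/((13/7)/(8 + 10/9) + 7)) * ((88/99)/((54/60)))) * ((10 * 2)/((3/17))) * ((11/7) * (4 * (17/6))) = 1668339200/602883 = 2767.27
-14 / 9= -1.56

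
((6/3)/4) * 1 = 1/2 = 0.50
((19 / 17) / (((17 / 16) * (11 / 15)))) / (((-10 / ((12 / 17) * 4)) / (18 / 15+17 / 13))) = -3567744 / 3512795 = -1.02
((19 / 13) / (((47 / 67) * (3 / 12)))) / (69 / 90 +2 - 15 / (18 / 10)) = -1.50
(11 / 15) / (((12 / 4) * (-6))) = -0.04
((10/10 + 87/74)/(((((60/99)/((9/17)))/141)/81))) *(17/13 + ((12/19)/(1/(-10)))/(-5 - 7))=247391434521/6214520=39808.62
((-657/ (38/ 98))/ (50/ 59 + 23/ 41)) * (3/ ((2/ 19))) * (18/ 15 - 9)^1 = 9111359439/ 34070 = 267430.57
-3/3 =-1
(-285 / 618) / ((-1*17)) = 95 / 3502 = 0.03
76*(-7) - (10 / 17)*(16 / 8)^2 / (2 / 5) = -9144 / 17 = -537.88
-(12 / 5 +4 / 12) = -41 / 15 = -2.73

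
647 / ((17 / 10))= 6470 / 17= 380.59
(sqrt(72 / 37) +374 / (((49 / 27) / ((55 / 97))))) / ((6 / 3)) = 3 * sqrt(74) / 37 +277695 / 4753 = 59.12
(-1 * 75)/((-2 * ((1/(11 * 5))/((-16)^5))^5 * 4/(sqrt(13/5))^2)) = -15550975538822082734916750721155072000000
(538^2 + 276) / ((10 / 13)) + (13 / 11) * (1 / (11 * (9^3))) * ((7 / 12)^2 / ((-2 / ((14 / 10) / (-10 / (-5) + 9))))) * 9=58471925461781 / 155247840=376636.00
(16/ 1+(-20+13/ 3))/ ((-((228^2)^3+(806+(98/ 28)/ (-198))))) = -132/ 55629386181353153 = -0.00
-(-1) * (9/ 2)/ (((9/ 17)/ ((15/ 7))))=255/ 14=18.21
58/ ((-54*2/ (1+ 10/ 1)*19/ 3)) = -319/ 342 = -0.93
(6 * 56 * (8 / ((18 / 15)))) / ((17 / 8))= 17920 / 17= 1054.12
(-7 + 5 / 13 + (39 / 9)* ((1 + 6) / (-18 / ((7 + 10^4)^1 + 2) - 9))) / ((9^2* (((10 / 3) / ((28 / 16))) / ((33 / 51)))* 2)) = -2701636553 / 129028975920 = -0.02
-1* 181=-181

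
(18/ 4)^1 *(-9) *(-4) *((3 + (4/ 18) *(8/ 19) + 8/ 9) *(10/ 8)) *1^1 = 30645/ 38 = 806.45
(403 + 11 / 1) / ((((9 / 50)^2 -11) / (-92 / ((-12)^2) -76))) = 79321250 / 27419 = 2892.93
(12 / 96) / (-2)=-1 / 16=-0.06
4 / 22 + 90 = 992 / 11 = 90.18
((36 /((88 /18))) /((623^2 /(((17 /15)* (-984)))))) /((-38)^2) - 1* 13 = -100182029749 /7706301295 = -13.00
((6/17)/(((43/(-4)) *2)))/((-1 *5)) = 12/3655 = 0.00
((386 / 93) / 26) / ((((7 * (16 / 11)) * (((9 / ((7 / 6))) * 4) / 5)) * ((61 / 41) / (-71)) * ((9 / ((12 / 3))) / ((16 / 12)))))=-0.07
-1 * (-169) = 169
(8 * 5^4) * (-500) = -2500000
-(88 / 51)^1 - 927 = -47365 / 51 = -928.73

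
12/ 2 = 6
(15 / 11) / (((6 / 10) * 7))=25 / 77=0.32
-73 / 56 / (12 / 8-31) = 73 / 1652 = 0.04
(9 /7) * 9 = 81 /7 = 11.57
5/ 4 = 1.25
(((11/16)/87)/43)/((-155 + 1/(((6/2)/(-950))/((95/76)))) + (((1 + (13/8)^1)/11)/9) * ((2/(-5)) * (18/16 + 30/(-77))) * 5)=-2662/7979469451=-0.00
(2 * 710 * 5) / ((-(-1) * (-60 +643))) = 7100 / 583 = 12.18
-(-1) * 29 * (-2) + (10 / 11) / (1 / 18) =-41.64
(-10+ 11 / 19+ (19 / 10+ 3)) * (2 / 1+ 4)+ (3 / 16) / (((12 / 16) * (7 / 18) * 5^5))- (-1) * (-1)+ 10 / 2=-19223579 / 831250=-23.13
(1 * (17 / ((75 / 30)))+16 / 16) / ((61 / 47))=1833 / 305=6.01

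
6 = 6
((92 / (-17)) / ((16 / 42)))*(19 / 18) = -15.00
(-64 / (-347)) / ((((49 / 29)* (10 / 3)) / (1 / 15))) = 0.00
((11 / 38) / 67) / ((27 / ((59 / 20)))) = 649 / 1374840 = 0.00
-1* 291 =-291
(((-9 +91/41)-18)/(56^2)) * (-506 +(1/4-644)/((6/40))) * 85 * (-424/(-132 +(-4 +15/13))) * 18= 642309646290/3521777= 182382.26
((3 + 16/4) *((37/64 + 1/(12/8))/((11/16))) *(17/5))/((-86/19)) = -9.52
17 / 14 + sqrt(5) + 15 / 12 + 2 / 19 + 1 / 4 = sqrt(5) + 375 / 133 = 5.06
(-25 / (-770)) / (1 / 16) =0.52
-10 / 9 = -1.11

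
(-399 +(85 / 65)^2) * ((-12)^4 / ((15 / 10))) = -928171008 / 169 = -5492136.14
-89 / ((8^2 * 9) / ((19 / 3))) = -1691 / 1728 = -0.98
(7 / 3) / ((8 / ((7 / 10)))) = 49 / 240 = 0.20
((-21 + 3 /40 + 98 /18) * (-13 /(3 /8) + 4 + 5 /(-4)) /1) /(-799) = -2134459 /3451680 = -0.62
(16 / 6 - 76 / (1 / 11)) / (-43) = 2500 / 129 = 19.38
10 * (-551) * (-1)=5510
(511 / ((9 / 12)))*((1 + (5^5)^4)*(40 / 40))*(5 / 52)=243663787841799430 / 39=6247789431841011.03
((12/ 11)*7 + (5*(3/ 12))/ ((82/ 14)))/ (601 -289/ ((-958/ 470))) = 6783119/ 641852376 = 0.01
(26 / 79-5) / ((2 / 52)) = -9594 / 79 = -121.44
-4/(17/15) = -60/17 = -3.53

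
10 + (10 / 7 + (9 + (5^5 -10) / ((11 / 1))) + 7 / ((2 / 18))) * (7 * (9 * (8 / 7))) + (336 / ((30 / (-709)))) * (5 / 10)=8360486 / 385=21715.55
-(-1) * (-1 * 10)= -10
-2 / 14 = -1 / 7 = -0.14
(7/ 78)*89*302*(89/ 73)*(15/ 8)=41862485/ 7592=5514.03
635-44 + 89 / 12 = 7181 / 12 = 598.42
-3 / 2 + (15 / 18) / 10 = -17 / 12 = -1.42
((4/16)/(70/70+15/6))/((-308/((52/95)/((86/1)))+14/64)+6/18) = -624/422743657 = -0.00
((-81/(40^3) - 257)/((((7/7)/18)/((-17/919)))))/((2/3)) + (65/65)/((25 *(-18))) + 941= 566058550291/529344000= 1069.36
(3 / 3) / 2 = 1 / 2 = 0.50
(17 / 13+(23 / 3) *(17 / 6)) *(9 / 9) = 23.03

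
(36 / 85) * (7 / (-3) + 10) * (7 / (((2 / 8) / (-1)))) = -7728 / 85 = -90.92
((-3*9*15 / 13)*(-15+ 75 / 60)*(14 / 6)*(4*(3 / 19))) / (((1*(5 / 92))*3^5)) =35420 / 741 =47.80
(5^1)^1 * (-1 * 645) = -3225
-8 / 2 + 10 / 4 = -1.50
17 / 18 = 0.94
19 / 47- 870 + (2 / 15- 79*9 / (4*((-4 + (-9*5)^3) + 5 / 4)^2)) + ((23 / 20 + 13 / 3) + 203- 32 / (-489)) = -40364790623756983163 / 61074228584158860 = -660.91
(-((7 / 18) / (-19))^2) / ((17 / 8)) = -98 / 497097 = -0.00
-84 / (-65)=84 / 65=1.29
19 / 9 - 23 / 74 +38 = 26507 / 666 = 39.80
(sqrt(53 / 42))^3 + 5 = 53 * sqrt(2226) / 1764 + 5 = 6.42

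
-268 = -268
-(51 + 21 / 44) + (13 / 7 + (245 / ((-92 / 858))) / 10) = -278.11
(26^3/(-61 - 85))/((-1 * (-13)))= -676/73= -9.26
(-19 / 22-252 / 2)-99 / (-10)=-6433 / 55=-116.96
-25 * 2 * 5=-250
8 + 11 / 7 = 67 / 7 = 9.57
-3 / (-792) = 1 / 264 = 0.00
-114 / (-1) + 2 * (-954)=-1794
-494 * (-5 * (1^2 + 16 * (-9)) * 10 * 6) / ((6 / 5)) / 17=-17660500 / 17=-1038852.94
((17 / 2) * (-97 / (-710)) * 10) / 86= 1649 / 12212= 0.14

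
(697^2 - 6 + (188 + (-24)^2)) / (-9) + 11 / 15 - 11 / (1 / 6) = -811924 / 15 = -54128.27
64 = 64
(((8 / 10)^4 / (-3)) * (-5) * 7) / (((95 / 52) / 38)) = 186368 / 1875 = 99.40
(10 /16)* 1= 5 /8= 0.62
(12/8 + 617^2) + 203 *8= 764629/2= 382314.50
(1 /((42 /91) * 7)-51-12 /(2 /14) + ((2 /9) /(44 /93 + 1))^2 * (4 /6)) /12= -955478465 /85136184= -11.22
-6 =-6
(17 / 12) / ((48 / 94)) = 2.77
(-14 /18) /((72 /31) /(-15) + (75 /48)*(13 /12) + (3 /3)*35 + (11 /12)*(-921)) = 69440 /72112539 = 0.00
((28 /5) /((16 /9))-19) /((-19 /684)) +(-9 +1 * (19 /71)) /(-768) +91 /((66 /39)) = 468138221 /749760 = 624.38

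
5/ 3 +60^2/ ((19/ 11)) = 118895/ 57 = 2085.88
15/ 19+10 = 205/ 19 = 10.79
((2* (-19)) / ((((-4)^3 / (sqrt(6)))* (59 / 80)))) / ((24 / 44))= 1045* sqrt(6) / 708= 3.62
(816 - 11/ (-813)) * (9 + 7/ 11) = 7863.40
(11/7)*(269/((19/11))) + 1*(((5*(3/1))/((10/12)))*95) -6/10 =1299496/665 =1954.13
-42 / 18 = -7 / 3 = -2.33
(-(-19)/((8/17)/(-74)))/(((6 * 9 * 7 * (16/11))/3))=-131461/8064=-16.30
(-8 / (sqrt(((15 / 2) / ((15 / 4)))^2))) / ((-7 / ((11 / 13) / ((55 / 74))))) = 296 / 455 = 0.65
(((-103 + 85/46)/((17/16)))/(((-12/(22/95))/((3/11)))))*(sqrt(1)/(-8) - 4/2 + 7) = 2.44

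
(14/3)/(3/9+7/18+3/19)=228/43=5.30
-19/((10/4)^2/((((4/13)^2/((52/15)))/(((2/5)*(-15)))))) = 152/10985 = 0.01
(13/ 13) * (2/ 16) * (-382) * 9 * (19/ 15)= -544.35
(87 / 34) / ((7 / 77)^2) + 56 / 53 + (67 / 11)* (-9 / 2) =2807441 / 9911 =283.27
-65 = -65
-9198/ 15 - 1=-3071/ 5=-614.20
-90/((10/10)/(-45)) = 4050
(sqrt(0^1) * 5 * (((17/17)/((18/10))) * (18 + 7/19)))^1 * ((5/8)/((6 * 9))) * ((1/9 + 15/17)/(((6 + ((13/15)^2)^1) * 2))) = 0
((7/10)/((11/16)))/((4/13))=182/55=3.31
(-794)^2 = 630436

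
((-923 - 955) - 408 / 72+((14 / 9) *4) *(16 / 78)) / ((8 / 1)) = -660719 / 2808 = -235.30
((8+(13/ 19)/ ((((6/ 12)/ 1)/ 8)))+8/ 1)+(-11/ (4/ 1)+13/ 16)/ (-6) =49741/ 1824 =27.27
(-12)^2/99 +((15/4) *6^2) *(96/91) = 143.87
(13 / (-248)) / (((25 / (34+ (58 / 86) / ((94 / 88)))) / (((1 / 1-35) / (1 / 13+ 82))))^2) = -62205657145866 / 3603820640977975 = -0.02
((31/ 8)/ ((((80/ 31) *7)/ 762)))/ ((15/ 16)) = 122047/ 700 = 174.35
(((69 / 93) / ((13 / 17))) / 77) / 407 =391 / 12629617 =0.00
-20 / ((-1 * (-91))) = -20 / 91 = -0.22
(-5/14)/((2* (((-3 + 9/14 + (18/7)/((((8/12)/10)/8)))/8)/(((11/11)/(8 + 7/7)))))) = -20/38583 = -0.00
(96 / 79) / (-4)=-24 / 79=-0.30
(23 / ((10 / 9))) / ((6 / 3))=207 / 20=10.35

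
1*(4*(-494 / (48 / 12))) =-494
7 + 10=17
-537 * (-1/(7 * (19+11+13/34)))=2.52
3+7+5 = 15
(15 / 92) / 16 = 15 / 1472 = 0.01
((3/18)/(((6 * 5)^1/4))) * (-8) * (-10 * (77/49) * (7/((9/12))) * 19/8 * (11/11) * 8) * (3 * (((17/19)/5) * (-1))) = -11968/45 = -265.96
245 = 245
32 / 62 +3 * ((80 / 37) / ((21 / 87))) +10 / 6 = 699857 / 24087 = 29.06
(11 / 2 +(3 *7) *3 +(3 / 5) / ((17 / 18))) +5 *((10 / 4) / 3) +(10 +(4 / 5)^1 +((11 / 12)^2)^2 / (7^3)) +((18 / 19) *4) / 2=987833614879 / 11486603520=86.00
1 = 1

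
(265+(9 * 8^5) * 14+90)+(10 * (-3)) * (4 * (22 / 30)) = 4129035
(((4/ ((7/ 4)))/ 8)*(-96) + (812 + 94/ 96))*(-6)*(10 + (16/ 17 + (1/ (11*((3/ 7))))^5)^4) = -7243718462666287235884132345360062925135/ 142485865545169016535331149872312088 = -50838.15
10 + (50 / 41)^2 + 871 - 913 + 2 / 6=-152195 / 5043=-30.18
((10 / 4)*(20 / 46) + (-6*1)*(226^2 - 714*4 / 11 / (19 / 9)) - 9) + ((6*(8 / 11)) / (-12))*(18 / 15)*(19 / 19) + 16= -305710.44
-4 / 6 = -2 / 3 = -0.67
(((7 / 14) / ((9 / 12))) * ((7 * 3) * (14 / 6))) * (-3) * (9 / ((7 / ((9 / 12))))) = -189 / 2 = -94.50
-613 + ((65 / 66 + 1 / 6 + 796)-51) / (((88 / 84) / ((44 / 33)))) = 122203 / 363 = 336.65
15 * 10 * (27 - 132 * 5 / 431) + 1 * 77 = 3897.30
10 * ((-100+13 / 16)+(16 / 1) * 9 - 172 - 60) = -14975 / 8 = -1871.88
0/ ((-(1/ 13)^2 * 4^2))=0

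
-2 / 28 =-1 / 14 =-0.07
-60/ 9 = -20/ 3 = -6.67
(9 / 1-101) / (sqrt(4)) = -46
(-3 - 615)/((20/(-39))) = 12051/10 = 1205.10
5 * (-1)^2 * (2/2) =5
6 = 6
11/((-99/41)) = -41/9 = -4.56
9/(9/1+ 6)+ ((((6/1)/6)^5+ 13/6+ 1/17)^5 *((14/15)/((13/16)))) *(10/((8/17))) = 134920551984919/15830570340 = 8522.79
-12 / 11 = -1.09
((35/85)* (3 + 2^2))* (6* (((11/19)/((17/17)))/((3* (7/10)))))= 1540/323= 4.77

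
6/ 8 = 3/ 4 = 0.75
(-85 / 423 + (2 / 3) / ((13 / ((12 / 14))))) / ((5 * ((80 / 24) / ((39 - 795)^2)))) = -82233144 / 15275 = -5383.51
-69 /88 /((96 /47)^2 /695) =-35310865 /270336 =-130.62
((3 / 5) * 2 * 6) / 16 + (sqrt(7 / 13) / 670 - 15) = -291 / 20 + sqrt(91) / 8710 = -14.55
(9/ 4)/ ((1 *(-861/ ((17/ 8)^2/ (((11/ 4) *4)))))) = -867/ 808192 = -0.00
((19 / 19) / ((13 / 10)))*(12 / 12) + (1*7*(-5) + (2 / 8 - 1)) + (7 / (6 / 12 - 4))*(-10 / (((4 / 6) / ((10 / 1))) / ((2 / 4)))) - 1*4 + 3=5929 / 52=114.02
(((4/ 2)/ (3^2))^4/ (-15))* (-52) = 832/ 98415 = 0.01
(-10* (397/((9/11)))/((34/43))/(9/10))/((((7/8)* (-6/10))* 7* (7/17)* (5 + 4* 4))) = 375562000/1750329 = 214.57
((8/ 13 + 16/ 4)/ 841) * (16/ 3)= 320/ 10933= 0.03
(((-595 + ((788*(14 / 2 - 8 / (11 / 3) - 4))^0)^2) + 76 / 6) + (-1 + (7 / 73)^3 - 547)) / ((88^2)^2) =-1317988567 / 69987506958336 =-0.00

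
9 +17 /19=188 /19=9.89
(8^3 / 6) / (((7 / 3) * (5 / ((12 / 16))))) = 192 / 35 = 5.49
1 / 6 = 0.17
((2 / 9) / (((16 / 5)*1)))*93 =155 / 24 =6.46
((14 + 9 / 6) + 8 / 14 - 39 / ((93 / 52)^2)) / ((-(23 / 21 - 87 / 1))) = 156547 / 3467288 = 0.05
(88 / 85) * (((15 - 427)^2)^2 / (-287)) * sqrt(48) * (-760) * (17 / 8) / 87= 192701514784768 * sqrt(3) / 24969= 13367328058.90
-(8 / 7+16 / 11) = -200 / 77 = -2.60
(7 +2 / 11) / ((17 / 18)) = 1422 / 187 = 7.60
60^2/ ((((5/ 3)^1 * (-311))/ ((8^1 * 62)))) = -3444.89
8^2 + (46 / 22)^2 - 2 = 8031 / 121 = 66.37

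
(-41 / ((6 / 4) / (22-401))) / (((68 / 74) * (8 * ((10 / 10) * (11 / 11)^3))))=574943 / 408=1409.17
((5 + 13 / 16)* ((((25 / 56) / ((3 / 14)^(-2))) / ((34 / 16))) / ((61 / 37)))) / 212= 774225 / 4826015488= 0.00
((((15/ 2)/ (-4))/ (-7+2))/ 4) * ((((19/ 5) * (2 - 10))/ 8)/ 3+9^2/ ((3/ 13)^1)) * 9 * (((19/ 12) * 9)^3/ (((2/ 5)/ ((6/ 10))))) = 13115553453/ 10240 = 1280815.77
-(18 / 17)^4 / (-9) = 11664 / 83521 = 0.14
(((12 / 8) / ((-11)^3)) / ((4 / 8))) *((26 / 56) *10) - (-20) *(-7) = -2608955 / 18634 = -140.01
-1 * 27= -27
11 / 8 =1.38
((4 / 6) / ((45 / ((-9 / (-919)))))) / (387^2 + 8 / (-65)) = 26 / 26839331589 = 0.00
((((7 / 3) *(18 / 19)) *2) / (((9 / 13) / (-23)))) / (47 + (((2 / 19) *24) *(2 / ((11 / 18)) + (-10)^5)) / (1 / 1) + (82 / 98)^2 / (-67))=3703640941 / 6368939832459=0.00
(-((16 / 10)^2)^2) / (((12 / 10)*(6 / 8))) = -8192 / 1125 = -7.28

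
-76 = -76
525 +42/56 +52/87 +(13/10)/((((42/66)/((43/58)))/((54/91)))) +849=117338771/85260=1376.25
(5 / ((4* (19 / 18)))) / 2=0.59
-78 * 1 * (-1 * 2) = 156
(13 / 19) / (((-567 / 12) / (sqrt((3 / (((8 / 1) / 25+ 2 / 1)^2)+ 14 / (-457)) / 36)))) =-0.00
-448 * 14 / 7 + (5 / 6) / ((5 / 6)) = -895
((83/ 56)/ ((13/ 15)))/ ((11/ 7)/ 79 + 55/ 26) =98355/ 122804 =0.80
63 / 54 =7 / 6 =1.17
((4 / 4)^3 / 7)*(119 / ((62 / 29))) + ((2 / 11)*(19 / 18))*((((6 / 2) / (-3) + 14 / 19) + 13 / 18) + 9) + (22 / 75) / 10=33823027 / 3452625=9.80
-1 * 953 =-953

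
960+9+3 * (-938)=-1845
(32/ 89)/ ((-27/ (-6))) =0.08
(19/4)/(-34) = -19/136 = -0.14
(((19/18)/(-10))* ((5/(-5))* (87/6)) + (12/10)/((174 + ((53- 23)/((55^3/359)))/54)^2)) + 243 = 239034910626090022511/977525574826349160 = 244.53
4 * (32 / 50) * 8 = 512 / 25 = 20.48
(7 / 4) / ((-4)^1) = -7 / 16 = -0.44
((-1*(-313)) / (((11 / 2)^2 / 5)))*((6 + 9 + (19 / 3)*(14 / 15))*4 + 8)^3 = 87813300117248 / 2205225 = 39820562.58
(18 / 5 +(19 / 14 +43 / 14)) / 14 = 281 / 490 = 0.57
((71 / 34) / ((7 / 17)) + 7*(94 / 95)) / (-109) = -15957 / 144970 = -0.11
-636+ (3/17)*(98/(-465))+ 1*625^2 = 389988.96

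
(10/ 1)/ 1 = 10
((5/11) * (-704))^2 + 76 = 102476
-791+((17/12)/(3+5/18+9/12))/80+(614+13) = -1902349/11600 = -164.00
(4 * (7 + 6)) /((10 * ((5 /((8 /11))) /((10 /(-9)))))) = -416 /495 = -0.84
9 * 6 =54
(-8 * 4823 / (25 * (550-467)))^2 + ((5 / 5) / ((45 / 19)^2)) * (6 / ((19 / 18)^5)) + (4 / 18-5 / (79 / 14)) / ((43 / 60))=104028863527389664 / 300963484588125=345.65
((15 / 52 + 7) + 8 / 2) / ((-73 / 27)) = -15849 / 3796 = -4.18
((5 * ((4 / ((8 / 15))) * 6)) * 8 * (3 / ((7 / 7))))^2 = 29160000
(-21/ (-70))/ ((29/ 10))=3/ 29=0.10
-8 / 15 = -0.53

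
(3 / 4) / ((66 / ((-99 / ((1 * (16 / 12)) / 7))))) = -189 / 32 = -5.91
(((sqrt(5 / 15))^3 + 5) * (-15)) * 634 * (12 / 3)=-190200 -12680 * sqrt(3) / 3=-197520.80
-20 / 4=-5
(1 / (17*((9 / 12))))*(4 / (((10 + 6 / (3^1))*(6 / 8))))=16 / 459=0.03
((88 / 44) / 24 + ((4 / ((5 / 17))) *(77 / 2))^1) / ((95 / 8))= 62842 / 1425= 44.10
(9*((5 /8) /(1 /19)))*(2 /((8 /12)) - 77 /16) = -24795 /128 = -193.71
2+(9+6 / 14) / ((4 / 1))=61 / 14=4.36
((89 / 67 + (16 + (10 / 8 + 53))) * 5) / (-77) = -95915 / 20636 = -4.65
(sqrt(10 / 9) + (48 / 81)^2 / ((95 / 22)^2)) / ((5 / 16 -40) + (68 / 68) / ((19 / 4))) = -304 * sqrt(10) / 36003 -180224 / 377786025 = -0.03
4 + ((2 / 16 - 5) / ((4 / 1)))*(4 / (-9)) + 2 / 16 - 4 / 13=170 / 39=4.36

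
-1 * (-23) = 23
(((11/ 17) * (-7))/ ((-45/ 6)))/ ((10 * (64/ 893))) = 68761/ 81600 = 0.84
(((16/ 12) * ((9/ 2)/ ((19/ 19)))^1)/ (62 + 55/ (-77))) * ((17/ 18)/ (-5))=-119/ 6435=-0.02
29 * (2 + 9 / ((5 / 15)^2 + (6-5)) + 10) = 582.90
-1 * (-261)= 261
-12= -12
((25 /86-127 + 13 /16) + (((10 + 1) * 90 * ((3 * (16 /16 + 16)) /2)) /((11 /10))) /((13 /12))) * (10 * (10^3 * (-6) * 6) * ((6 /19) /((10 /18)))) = -45768850497000 /10621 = -4309278834.10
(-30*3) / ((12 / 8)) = -60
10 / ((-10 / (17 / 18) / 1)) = -17 / 18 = -0.94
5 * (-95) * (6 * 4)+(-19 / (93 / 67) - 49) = -1066030 / 93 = -11462.69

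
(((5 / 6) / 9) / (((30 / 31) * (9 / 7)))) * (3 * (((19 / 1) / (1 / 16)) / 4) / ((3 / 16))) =90.49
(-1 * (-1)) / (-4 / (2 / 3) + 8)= 0.50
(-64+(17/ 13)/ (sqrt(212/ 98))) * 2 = -128+119 * sqrt(106)/ 689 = -126.22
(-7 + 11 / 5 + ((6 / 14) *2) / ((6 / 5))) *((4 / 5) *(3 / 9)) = -572 / 525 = -1.09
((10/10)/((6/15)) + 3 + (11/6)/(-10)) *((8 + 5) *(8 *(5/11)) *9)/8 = 1131/4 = 282.75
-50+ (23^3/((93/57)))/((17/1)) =204823/527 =388.66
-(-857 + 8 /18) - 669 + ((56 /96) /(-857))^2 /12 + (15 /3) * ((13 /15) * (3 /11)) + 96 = 3975049509851 /13960406592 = 284.74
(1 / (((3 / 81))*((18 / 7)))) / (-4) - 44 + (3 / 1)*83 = 1619 / 8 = 202.38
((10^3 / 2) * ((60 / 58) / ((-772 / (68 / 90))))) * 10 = -85000 / 16791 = -5.06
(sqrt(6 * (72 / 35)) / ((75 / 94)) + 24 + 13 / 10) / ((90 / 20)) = 6.60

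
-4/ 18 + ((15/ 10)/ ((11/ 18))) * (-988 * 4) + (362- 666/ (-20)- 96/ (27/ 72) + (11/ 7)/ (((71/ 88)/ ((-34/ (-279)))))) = -145834003591/ 15252930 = -9561.05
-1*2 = -2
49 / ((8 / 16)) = 98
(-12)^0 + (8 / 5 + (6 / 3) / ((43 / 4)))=599 / 215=2.79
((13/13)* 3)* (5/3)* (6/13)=30/13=2.31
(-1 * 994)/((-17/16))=15904/17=935.53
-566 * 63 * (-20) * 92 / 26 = 32805360 / 13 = 2523489.23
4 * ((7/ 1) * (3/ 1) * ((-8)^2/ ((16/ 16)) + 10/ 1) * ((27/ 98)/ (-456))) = -999/ 266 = -3.76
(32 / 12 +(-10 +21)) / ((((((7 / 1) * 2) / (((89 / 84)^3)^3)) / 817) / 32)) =11735888454989632045873 / 273283169946845184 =42944.06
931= 931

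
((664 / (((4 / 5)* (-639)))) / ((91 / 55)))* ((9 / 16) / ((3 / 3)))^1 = -22825 / 51688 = -0.44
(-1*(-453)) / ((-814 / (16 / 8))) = -453 / 407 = -1.11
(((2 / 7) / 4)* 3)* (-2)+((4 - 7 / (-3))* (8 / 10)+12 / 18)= 557 / 105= 5.30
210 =210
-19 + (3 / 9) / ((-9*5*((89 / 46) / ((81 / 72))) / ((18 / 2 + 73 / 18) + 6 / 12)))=-457973 / 24030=-19.06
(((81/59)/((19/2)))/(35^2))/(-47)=-162/64541575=-0.00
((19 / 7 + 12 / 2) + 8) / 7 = 117 / 49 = 2.39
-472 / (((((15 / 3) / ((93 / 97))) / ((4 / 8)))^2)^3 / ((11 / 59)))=-7116892017939 / 104121500616125000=-0.00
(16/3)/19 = 16/57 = 0.28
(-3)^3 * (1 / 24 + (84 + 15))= -2674.12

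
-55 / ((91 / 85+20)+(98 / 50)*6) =-23375 / 13953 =-1.68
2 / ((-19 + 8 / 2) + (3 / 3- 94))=-1 / 54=-0.02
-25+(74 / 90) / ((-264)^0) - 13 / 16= -17993 / 720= -24.99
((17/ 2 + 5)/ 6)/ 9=1/ 4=0.25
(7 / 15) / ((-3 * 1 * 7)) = -1 / 45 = -0.02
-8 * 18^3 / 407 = -46656 / 407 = -114.63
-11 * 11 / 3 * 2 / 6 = -121 / 9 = -13.44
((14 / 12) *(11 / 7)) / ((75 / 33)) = 121 / 150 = 0.81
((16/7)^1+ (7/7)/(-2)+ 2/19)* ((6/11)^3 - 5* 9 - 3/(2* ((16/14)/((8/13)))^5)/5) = -111490483089963/1314548014780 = -84.81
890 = 890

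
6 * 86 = 516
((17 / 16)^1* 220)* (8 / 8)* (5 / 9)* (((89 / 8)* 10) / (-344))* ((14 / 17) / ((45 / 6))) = -171325 / 37152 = -4.61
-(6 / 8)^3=-27 / 64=-0.42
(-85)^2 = 7225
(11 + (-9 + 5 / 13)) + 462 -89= 4880 / 13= 375.38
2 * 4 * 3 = 24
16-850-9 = -843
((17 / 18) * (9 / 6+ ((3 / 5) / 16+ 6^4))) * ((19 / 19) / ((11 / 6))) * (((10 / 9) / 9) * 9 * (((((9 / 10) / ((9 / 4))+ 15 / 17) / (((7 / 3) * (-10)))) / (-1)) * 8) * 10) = 538787 / 165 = 3265.38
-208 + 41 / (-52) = -10857 / 52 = -208.79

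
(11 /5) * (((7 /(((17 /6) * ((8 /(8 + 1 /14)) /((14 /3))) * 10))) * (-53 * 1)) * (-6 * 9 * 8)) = 24902262 /425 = 58593.56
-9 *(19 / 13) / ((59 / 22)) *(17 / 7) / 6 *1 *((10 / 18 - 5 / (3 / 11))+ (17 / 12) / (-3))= 36.23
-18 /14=-9 /7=-1.29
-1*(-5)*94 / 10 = 47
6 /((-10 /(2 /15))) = -2 /25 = -0.08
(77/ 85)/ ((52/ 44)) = 847/ 1105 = 0.77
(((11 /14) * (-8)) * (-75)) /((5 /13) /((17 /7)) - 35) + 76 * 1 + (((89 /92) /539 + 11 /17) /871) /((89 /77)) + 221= 283.47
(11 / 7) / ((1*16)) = 11 / 112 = 0.10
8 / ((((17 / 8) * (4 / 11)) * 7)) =176 / 119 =1.48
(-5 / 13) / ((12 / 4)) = -5 / 39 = -0.13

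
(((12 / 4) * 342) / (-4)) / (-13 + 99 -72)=-513 / 28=-18.32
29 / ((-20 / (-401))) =11629 / 20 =581.45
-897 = -897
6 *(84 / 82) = 6.15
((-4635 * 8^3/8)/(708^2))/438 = -0.00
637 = 637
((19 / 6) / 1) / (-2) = -19 / 12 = -1.58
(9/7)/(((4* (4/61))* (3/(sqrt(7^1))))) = 183* sqrt(7)/112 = 4.32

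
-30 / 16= -15 / 8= -1.88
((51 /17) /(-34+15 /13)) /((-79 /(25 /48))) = 325 /539728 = 0.00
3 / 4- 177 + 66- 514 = -2497 / 4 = -624.25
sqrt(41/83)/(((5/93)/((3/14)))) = 2.80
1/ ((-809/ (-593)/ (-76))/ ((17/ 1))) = -766156/ 809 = -947.04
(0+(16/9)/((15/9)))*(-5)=-16/3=-5.33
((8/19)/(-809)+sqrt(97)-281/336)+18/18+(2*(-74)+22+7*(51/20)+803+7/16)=sqrt(97)+8979408689/12911640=705.30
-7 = -7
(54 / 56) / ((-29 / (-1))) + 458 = 371923 / 812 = 458.03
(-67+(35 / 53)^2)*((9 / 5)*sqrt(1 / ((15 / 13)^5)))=-10533094*sqrt(195) / 1755625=-83.78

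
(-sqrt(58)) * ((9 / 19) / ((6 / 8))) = -12 * sqrt(58) / 19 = -4.81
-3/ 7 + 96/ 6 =15.57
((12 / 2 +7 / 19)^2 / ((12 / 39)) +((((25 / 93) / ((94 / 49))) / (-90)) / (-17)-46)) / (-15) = -20716460753 / 3621351645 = -5.72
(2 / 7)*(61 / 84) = 61 / 294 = 0.21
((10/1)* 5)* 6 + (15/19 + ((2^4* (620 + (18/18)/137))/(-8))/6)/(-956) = 1120614457/3732702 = 300.22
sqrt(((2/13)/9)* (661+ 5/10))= 7* sqrt(39)/13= 3.36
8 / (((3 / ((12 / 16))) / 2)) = 4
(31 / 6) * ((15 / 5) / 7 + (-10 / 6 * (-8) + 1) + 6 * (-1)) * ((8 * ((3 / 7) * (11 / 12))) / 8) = 7843 / 441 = 17.78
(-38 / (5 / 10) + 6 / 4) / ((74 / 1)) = -149 / 148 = -1.01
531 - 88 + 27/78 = 11527/26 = 443.35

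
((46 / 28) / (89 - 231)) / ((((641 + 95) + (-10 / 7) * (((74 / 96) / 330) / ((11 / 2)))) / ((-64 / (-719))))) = -3206016 / 2291292862163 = -0.00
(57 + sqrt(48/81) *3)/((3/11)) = 217.47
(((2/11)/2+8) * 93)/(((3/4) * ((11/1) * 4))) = 2759/121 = 22.80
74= 74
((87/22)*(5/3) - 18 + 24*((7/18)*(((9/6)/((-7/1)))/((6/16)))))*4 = -2210/33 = -66.97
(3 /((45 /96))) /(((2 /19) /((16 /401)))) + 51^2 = 2603.43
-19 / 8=-2.38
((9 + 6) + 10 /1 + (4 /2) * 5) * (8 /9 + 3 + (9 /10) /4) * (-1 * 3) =-10367 /24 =-431.96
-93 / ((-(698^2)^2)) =93 / 237367737616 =0.00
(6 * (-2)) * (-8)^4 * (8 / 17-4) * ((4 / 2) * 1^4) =5898240 / 17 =346955.29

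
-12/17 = -0.71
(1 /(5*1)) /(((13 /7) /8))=56 /65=0.86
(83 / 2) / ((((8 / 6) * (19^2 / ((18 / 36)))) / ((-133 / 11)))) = -1743 / 3344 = -0.52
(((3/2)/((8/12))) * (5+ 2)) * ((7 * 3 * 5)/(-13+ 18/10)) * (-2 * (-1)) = -4725/16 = -295.31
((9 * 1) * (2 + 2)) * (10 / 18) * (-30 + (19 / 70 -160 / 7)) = -7362 / 7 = -1051.71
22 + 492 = 514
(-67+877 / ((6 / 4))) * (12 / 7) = 6212 / 7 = 887.43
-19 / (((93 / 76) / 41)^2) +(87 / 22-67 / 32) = -64931176633 / 3044448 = -21327.73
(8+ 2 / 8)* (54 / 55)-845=-8369 / 10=-836.90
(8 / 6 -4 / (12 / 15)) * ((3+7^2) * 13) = -7436 / 3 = -2478.67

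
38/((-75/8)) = -304/75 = -4.05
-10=-10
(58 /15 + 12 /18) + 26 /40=311 /60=5.18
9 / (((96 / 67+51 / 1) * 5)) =201 / 5855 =0.03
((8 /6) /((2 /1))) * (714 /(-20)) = -119 /5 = -23.80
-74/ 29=-2.55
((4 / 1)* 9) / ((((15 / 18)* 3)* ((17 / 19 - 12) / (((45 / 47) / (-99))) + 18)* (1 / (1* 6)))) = 8208 / 110797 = 0.07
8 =8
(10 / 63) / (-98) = -5 / 3087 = -0.00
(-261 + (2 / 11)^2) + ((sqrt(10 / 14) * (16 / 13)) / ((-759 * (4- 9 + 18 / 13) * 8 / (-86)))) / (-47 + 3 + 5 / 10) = -31577 / 121 + 344 * sqrt(35) / 21724857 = -260.97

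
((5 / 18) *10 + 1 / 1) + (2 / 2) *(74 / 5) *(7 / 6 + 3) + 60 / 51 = 10193 / 153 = 66.62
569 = 569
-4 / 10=-2 / 5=-0.40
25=25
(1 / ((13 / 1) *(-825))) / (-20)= 1 / 214500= 0.00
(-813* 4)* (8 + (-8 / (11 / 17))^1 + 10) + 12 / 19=-18328.82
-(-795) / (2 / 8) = 3180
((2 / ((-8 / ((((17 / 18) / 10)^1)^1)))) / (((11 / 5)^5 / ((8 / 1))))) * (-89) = 945625 / 2898918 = 0.33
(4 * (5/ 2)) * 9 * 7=630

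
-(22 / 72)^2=-121 / 1296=-0.09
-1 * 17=-17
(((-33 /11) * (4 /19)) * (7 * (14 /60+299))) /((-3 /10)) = 251356 /57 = 4409.75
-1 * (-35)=35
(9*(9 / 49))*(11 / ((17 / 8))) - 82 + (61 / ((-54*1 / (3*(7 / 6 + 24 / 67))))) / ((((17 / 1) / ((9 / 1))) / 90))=-35681707 / 111622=-319.67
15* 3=45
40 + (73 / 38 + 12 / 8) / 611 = 35725 / 893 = 40.01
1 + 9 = 10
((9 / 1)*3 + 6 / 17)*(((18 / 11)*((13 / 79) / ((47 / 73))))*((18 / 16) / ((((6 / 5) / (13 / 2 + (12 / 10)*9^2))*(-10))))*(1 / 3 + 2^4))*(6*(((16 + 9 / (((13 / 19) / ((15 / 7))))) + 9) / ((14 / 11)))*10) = -33823986075 / 7426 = -4554805.56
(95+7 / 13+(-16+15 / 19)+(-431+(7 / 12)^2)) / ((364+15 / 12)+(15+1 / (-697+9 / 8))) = -3650956093 / 3962731500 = -0.92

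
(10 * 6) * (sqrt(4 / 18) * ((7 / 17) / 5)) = 28 * sqrt(2) / 17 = 2.33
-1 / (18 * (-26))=1 / 468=0.00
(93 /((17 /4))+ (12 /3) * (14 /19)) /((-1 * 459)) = -8020 /148257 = -0.05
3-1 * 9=-6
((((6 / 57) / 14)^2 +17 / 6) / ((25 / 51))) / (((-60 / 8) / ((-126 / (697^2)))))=1804314 / 9026759875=0.00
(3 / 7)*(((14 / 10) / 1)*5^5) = 1875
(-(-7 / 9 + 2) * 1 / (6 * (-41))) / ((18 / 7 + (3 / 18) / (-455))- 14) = -5005 / 11513169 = -0.00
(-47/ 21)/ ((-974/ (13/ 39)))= 47/ 61362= 0.00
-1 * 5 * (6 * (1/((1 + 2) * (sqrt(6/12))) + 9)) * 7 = -1890- 70 * sqrt(2) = -1988.99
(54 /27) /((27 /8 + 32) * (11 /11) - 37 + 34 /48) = -24 /11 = -2.18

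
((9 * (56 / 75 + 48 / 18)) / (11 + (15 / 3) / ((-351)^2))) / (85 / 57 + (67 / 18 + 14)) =2022467616 / 13914256775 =0.15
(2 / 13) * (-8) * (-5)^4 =-10000 / 13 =-769.23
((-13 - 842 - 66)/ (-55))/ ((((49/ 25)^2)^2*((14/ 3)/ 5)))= 1079296875/ 887779354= 1.22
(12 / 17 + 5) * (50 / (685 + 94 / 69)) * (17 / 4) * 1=167325 / 94718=1.77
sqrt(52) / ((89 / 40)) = 3.24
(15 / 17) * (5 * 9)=675 / 17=39.71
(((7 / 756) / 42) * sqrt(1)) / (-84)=-1 / 381024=-0.00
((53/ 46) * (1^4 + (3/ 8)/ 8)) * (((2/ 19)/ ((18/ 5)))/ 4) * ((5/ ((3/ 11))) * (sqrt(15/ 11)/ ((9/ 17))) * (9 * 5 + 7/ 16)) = 1097170225 * sqrt(165)/ 869916672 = 16.20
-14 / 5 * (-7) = 98 / 5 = 19.60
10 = 10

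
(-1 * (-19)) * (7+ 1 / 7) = 950 / 7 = 135.71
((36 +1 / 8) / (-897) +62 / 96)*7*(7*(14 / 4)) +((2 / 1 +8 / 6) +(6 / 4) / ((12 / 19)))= 3144865 / 28704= 109.56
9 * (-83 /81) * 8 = -664 /9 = -73.78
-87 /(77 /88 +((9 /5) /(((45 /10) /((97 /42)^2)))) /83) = -127378440 /1318741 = -96.59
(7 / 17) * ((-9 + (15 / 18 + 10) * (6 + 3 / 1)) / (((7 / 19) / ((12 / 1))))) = 20178 / 17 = 1186.94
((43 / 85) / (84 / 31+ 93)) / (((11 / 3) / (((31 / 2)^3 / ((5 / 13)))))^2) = 13948895354277 / 378488000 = 36854.26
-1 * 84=-84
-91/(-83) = 1.10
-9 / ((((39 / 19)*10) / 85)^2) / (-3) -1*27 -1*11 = 27265 / 2028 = 13.44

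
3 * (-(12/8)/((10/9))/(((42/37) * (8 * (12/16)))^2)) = -1369/15680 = -0.09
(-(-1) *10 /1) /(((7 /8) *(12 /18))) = 120 /7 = 17.14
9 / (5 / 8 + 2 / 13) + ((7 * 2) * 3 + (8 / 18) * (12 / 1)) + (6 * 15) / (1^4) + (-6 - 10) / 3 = 1292 / 9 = 143.56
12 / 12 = 1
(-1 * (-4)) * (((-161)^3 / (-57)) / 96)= 3050.64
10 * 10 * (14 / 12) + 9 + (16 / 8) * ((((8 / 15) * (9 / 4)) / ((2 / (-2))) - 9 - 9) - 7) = 73.27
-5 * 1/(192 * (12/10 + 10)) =-25/10752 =-0.00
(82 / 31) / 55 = 82 / 1705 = 0.05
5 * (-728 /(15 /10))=-7280 /3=-2426.67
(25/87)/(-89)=-25/7743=-0.00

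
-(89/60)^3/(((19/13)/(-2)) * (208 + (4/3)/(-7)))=64152179/2984976000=0.02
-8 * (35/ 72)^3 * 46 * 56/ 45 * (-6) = 1380575/ 4374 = 315.63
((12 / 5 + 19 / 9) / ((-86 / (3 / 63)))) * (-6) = 29 / 1935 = 0.01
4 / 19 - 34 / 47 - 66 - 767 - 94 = -828269 / 893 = -927.51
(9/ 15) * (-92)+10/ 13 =-3538/ 65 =-54.43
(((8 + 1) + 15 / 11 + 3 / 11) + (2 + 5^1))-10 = 84 / 11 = 7.64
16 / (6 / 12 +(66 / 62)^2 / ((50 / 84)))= 6.66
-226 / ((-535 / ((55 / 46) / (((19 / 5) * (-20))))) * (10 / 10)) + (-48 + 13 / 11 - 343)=-802024041 / 2057396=-389.82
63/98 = 9/14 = 0.64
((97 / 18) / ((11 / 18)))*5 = 485 / 11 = 44.09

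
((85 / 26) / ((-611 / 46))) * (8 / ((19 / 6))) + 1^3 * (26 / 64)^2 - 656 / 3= -101589350809 / 463617024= -219.12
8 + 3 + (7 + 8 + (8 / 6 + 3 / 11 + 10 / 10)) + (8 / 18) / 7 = 19868 / 693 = 28.67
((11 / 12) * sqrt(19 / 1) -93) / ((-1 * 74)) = 93 / 74 -11 * sqrt(19) / 888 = 1.20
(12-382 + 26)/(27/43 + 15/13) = -48074/249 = -193.07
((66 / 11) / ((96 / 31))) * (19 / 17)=589 / 272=2.17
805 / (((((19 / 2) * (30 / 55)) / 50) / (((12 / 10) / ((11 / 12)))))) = 193200 / 19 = 10168.42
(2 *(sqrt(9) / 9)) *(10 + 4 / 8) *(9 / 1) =63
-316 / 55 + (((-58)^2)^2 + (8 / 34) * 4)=10580919268 / 935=11316491.20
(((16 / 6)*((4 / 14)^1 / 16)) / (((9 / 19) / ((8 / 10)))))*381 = 9652 / 315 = 30.64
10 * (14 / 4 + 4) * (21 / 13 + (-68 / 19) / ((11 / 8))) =-74.06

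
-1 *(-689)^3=327082769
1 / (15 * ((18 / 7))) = 7 / 270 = 0.03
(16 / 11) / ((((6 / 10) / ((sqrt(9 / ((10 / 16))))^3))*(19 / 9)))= 20736*sqrt(10) / 1045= 62.75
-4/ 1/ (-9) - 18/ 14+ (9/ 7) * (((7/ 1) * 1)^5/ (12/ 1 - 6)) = 453683/ 126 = 3600.66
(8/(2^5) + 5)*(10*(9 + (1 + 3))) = 1365/2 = 682.50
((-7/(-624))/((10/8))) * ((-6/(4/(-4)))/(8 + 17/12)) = 42/7345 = 0.01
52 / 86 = 26 / 43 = 0.60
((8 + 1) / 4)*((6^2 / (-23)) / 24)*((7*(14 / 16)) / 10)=-1323 / 14720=-0.09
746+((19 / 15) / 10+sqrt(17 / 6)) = sqrt(102) / 6+111919 / 150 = 747.81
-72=-72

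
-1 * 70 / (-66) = 35 / 33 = 1.06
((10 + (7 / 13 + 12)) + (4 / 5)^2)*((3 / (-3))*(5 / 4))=-7533 / 260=-28.97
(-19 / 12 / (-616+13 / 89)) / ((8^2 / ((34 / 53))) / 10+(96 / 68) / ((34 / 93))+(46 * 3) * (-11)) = -2443495 / 1429589710248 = -0.00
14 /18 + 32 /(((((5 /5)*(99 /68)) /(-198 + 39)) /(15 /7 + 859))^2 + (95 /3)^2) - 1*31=-9565066340385220880 /316825698920234121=-30.19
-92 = -92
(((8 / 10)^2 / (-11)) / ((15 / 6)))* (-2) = 64 / 1375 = 0.05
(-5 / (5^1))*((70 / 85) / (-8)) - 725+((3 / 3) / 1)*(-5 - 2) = -49769 / 68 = -731.90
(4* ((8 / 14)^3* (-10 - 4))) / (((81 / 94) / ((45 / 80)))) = -3008 / 441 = -6.82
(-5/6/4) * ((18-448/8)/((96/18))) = 95/64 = 1.48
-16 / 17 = -0.94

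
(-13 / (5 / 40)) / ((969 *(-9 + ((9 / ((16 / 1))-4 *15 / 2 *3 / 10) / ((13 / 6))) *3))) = 10816 / 2084319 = 0.01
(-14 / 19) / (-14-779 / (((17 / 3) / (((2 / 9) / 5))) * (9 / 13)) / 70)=1124550 / 21558863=0.05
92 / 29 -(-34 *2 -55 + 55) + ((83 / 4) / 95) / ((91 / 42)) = 5105301 / 71630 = 71.27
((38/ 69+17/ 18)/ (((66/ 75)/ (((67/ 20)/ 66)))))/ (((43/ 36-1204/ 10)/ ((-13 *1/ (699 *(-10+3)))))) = -13478725/ 7012432033992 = -0.00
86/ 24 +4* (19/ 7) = 1213/ 84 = 14.44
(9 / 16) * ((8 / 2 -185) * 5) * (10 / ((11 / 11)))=-40725 / 8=-5090.62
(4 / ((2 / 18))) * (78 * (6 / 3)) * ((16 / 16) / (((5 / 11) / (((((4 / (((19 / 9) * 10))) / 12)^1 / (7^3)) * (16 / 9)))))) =164736 / 162925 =1.01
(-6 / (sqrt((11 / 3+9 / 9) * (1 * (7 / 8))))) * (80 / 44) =-240 * sqrt(3) / 77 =-5.40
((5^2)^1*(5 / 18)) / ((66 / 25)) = 3125 / 1188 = 2.63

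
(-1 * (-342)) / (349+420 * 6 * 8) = 342 / 20509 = 0.02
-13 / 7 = -1.86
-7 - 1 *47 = -54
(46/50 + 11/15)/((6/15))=62/15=4.13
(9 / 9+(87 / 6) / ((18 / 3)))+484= 5849 / 12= 487.42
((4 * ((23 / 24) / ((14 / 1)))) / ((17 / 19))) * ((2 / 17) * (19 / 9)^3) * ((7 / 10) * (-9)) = -2997383 / 1404540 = -2.13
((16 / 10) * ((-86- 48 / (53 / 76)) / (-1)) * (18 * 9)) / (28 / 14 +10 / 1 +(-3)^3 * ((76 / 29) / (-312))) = 2672923968 / 814345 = 3282.30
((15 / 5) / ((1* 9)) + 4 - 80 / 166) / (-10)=-959 / 2490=-0.39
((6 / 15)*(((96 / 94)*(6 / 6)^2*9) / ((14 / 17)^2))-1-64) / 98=-686051 / 1128470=-0.61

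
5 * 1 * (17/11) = 85/11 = 7.73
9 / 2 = 4.50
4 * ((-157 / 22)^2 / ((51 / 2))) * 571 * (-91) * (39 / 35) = -462538.43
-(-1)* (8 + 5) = 13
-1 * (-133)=133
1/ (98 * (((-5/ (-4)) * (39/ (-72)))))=-48/ 3185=-0.02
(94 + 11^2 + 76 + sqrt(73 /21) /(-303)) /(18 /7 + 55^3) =0.00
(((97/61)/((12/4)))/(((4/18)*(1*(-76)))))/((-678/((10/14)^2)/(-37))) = -89725/102678128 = -0.00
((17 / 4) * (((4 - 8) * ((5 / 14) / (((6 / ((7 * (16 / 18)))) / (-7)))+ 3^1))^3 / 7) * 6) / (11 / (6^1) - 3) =1448128 / 107163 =13.51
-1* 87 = -87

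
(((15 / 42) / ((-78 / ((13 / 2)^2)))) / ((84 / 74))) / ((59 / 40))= -12025 / 104076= -0.12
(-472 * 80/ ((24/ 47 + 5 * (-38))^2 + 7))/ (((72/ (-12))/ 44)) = 1835060480/ 237996897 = 7.71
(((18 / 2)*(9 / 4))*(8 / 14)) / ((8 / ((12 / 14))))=243 / 196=1.24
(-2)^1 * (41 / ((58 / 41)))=-1681 / 29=-57.97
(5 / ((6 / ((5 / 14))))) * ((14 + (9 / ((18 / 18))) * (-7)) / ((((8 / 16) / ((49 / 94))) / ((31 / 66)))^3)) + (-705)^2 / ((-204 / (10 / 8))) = -18554862934300775 / 6089134230432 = -3047.21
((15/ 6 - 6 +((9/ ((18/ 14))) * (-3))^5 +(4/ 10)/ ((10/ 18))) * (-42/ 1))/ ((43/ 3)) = 12864926907/ 1075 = 11967373.87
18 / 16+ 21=177 / 8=22.12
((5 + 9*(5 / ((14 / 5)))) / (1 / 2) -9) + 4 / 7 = 236 / 7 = 33.71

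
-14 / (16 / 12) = -10.50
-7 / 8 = -0.88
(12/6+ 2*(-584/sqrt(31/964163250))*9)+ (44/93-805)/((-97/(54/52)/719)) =484323055/78182-473040*sqrt(14760030)/31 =-58618391.65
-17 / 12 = -1.42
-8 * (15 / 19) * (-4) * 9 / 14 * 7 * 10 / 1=21600 / 19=1136.84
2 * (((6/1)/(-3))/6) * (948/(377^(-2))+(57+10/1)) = -269476718/3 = -89825572.67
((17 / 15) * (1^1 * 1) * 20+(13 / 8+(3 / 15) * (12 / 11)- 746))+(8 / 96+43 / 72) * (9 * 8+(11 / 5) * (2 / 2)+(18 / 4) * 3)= -5241499 / 7920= -661.81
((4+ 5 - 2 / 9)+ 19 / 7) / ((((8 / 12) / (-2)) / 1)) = -724 / 21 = -34.48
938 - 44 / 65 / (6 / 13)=14048 / 15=936.53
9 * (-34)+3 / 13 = -3975 / 13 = -305.77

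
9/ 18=1/ 2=0.50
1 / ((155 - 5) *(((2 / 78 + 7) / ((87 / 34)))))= 1131 / 465800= 0.00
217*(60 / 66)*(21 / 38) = 22785 / 209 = 109.02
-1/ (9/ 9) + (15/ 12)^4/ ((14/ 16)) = 401/ 224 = 1.79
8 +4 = 12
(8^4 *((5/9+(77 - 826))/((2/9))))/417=-13795328/417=-33082.32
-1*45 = -45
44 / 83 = 0.53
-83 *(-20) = 1660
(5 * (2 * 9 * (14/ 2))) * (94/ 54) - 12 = 3254/ 3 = 1084.67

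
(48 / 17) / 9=16 / 51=0.31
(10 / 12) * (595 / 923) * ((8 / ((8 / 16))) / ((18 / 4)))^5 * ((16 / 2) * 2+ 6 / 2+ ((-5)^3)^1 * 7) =-42724858265600 / 163506681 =-261303.44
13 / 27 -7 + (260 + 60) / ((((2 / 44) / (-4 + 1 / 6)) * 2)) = -364496 / 27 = -13499.85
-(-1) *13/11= 13/11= 1.18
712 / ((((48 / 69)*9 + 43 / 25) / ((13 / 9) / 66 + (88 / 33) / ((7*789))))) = 5007166700 / 2509159653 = 2.00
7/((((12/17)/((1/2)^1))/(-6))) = -119/4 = -29.75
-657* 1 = -657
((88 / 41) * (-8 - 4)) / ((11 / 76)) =-7296 / 41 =-177.95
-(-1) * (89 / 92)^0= 1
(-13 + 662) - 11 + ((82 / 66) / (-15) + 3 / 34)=10737631 / 16830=638.01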